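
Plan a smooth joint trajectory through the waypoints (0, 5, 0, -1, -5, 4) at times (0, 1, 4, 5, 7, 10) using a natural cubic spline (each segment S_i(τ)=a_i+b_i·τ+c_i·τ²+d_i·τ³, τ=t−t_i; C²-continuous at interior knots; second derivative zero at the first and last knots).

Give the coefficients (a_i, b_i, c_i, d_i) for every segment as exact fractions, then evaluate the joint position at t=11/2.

Δ: Δ0=5, Δ1=-5/3, Δ2=-1, Δ3=-2, Δ4=3
row 1: diag=8, rhs=-40; c'=3/8, d'=-5
row 2: denom=8−3·3/8=55/8; d'=(4−3·-5)/(55/8)=152/55
row 3: denom=6−1·8/55=322/55; d'=(-6−1·152/55)/(322/55)=-241/161
row 4: denom=10−2·55/161=1500/161; d'=(30−2·-241/161)/(1500/161)=1328/375
back: M4=1328/375
back: M3=-241/161−55/161·1328/375=-203/75
back: M2=152/55−8/55·-203/75=1184/375
back: M1=-5−3/8·1184/375=-773/125
M: M0=0, M1=-773/125, M2=1184/375, M3=-203/75, M4=1328/375, M5=0
seg 0: a=0, c=M0/2=0, d=(M1−M0)/(6·1)=-773/750, b=Δ0−h0·(2M0+M1)/6=4523/750
seg 1: a=5, c=M1/2=-773/250, d=(M2−M1)/(6·3)=3503/6750, b=Δ1−h1·(2M1+M2)/6=1102/375
seg 2: a=0, c=M2/2=592/375, d=(M3−M2)/(6·1)=-733/750, b=Δ2−h2·(2M2+M3)/6=-1201/750
seg 3: a=-1, c=M3/2=-203/150, d=(M4−M3)/(6·2)=781/1500, b=Δ3−h3·(2M3+M4)/6=-172/125
seg 4: a=-5, c=M4/2=664/375, d=(M5−M4)/(6·3)=-664/3375, b=Δ4−h4·(2M4+M5)/6=-203/375
t_q=11/2 → seg 3, τ=1/2; S=-1+-172/125·τ+-203/150·τ²+781/1500·τ³=-1569/800

  seg 0: a=0 b=4523/750 c=0 d=-773/750
  seg 1: a=5 b=1102/375 c=-773/250 d=3503/6750
  seg 2: a=0 b=-1201/750 c=592/375 d=-733/750
  seg 3: a=-1 b=-172/125 c=-203/150 d=781/1500
  seg 4: a=-5 b=-203/375 c=664/375 d=-664/3375
S(11/2) = -1569/800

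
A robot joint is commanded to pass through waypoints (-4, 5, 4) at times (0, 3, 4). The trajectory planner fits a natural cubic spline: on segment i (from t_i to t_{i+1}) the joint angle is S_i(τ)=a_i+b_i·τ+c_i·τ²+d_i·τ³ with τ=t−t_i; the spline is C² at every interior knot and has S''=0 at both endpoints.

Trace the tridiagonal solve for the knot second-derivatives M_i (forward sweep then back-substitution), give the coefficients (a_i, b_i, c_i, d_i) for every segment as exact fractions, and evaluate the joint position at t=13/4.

  seg 0: a=-4 b=9/2 c=0 d=-1/6
  seg 1: a=5 b=0 c=-3/2 d=1/2
S(13/4) = 629/128

Δ: Δ0=3, Δ1=-1
row 1: diag=8, rhs=-24; c'=1/8, d'=-3
back: M1=-3
M: M0=0, M1=-3, M2=0
seg 0: a=-4, c=M0/2=0, d=(M1−M0)/(6·3)=-1/6, b=Δ0−h0·(2M0+M1)/6=9/2
seg 1: a=5, c=M1/2=-3/2, d=(M2−M1)/(6·1)=1/2, b=Δ1−h1·(2M1+M2)/6=0
t_q=13/4 → seg 1, τ=1/4; S=5+0·τ+-3/2·τ²+1/2·τ³=629/128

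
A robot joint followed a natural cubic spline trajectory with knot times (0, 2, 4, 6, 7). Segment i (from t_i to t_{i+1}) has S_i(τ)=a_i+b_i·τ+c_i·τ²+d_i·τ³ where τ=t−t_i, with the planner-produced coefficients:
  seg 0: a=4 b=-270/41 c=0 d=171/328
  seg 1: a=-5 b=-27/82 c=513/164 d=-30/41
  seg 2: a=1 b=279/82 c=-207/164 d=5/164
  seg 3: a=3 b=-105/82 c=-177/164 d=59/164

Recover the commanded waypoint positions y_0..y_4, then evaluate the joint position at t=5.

y_0=4 y_1=-5 y_2=1 y_3=3 y_4=1
S(5) = 130/41

y_0 = S_0(0) = a_0 = 4
y_1 = S_1(0) = a_1 = -5
y_2 = S_2(0) = a_2 = 1
y_3 = S_3(0) = a_3 = 3
y_4 = S_3(1) = 1
t_q=5 is in segment 2 (τ=1); S_2(τ)=130/41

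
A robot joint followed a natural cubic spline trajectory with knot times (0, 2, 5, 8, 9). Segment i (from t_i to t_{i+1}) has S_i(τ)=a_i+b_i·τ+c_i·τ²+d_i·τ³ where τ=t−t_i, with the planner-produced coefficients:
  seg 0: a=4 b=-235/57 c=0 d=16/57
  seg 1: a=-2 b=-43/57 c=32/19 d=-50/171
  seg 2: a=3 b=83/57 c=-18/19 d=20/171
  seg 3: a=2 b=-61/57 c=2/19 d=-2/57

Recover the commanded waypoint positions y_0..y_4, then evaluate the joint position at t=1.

y_0=4 y_1=-2 y_2=3 y_3=2 y_4=1
S(1) = 3/19

y_0 = S_0(0) = a_0 = 4
y_1 = S_1(0) = a_1 = -2
y_2 = S_2(0) = a_2 = 3
y_3 = S_3(0) = a_3 = 2
y_4 = S_3(1) = 1
t_q=1 is in segment 0 (τ=1); S_0(τ)=3/19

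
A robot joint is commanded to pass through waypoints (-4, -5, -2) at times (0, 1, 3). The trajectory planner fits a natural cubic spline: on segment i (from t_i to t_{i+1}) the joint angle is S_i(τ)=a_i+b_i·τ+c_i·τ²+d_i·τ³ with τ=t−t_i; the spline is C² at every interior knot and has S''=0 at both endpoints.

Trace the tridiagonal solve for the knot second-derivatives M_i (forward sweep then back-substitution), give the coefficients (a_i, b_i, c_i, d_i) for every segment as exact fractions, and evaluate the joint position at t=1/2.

  seg 0: a=-4 b=-17/12 c=0 d=5/12
  seg 1: a=-5 b=-1/6 c=5/4 d=-5/24
S(1/2) = -149/32

Δ: Δ0=-1, Δ1=3/2
row 1: diag=6, rhs=15; c'=1/3, d'=5/2
back: M1=5/2
M: M0=0, M1=5/2, M2=0
seg 0: a=-4, c=M0/2=0, d=(M1−M0)/(6·1)=5/12, b=Δ0−h0·(2M0+M1)/6=-17/12
seg 1: a=-5, c=M1/2=5/4, d=(M2−M1)/(6·2)=-5/24, b=Δ1−h1·(2M1+M2)/6=-1/6
t_q=1/2 → seg 0, τ=1/2; S=-4+-17/12·τ+0·τ²+5/12·τ³=-149/32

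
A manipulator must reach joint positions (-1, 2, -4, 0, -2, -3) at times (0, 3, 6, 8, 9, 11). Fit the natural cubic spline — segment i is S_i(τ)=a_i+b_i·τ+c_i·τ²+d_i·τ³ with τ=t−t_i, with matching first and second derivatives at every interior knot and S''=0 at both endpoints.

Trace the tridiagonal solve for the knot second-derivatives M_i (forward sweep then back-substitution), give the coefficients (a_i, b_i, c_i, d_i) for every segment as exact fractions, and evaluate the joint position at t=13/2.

Δ: Δ0=1, Δ1=-2, Δ2=2, Δ3=-2, Δ4=-1/2
row 1: diag=12, rhs=-18; c'=1/4, d'=-3/2
row 2: denom=10−3·1/4=37/4; d'=(24−3·-3/2)/(37/4)=114/37
row 3: denom=6−2·8/37=206/37; d'=(-24−2·114/37)/(206/37)=-558/103
row 4: denom=6−1·37/206=1199/206; d'=(9−1·-558/103)/(1199/206)=270/109
back: M4=270/109
back: M3=-558/103−37/206·270/109=-639/109
back: M2=114/37−8/37·-639/109=474/109
back: M1=-3/2−1/4·474/109=-282/109
M: M0=0, M1=-282/109, M2=474/109, M3=-639/109, M4=270/109, M5=0
seg 0: a=-1, c=M0/2=0, d=(M1−M0)/(6·3)=-47/327, b=Δ0−h0·(2M0+M1)/6=250/109
seg 1: a=2, c=M1/2=-141/109, d=(M2−M1)/(6·3)=42/109, b=Δ1−h1·(2M1+M2)/6=-173/109
seg 2: a=-4, c=M2/2=237/109, d=(M3−M2)/(6·2)=-371/436, b=Δ2−h2·(2M2+M3)/6=115/109
seg 3: a=0, c=M3/2=-639/218, d=(M4−M3)/(6·1)=303/218, b=Δ3−h3·(2M3+M4)/6=-50/109
seg 4: a=-2, c=M4/2=135/109, d=(M5−M4)/(6·2)=-45/218, b=Δ4−h4·(2M4+M5)/6=-469/218
t_q=13/2 → seg 2, τ=1/2; S=-4+115/109·τ+237/109·τ²+-371/436·τ³=-10587/3488

  seg 0: a=-1 b=250/109 c=0 d=-47/327
  seg 1: a=2 b=-173/109 c=-141/109 d=42/109
  seg 2: a=-4 b=115/109 c=237/109 d=-371/436
  seg 3: a=0 b=-50/109 c=-639/218 d=303/218
  seg 4: a=-2 b=-469/218 c=135/109 d=-45/218
S(13/2) = -10587/3488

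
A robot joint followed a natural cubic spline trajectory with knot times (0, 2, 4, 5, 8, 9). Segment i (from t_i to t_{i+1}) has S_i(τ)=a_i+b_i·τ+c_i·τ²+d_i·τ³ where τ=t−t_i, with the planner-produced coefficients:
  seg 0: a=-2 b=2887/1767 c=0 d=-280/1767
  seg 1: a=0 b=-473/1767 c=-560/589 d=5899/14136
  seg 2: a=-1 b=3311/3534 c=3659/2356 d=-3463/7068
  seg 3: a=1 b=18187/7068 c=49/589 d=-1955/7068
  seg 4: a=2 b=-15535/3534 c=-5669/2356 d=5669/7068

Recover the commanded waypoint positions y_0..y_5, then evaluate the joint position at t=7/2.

y_0 = S_0(0) = a_0 = -2
y_1 = S_1(0) = a_1 = 0
y_2 = S_2(0) = a_2 = -1
y_3 = S_3(0) = a_3 = 1
y_4 = S_4(0) = a_4 = 2
y_5 = S_4(1) = -4
t_q=7/2 is in segment 1 (τ=3/2); S_1(τ)=-42685/37696

y_0=-2 y_1=0 y_2=-1 y_3=1 y_4=2 y_5=-4
S(7/2) = -42685/37696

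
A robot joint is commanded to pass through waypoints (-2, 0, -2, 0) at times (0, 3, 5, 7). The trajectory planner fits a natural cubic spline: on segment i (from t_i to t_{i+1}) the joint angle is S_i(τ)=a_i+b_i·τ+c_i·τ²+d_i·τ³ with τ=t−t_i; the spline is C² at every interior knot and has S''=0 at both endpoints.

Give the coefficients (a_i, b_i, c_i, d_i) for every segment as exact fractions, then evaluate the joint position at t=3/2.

  seg 0: a=-2 b=77/57 c=0 d=-13/171
  seg 1: a=0 b=-40/57 c=-13/19 d=61/228
  seg 2: a=-2 b=-13/57 c=35/38 d=-35/228
S(3/2) = -35/152

Δ: Δ0=2/3, Δ1=-1, Δ2=1
row 1: diag=10, rhs=-10; c'=1/5, d'=-1
row 2: denom=8−2·1/5=38/5; d'=(12−2·-1)/(38/5)=35/19
back: M2=35/19
back: M1=-1−1/5·35/19=-26/19
M: M0=0, M1=-26/19, M2=35/19, M3=0
seg 0: a=-2, c=M0/2=0, d=(M1−M0)/(6·3)=-13/171, b=Δ0−h0·(2M0+M1)/6=77/57
seg 1: a=0, c=M1/2=-13/19, d=(M2−M1)/(6·2)=61/228, b=Δ1−h1·(2M1+M2)/6=-40/57
seg 2: a=-2, c=M2/2=35/38, d=(M3−M2)/(6·2)=-35/228, b=Δ2−h2·(2M2+M3)/6=-13/57
t_q=3/2 → seg 0, τ=3/2; S=-2+77/57·τ+0·τ²+-13/171·τ³=-35/152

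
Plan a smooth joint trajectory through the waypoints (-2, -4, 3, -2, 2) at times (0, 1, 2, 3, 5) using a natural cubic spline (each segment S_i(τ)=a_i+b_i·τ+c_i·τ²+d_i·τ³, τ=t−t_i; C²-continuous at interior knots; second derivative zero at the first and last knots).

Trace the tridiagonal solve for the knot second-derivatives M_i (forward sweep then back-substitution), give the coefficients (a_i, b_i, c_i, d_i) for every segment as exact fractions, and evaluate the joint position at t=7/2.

Δ: Δ0=-2, Δ1=7, Δ2=-5, Δ3=2
row 1: diag=4, rhs=54; c'=1/4, d'=27/2
row 2: denom=4−1·1/4=15/4; d'=(-72−1·27/2)/(15/4)=-114/5
row 3: denom=6−1·4/15=86/15; d'=(42−1·-114/5)/(86/15)=486/43
back: M3=486/43
back: M2=-114/5−4/15·486/43=-1110/43
back: M1=27/2−1/4·-1110/43=858/43
M: M0=0, M1=858/43, M2=-1110/43, M3=486/43, M4=0
seg 0: a=-2, c=M0/2=0, d=(M1−M0)/(6·1)=143/43, b=Δ0−h0·(2M0+M1)/6=-229/43
seg 1: a=-4, c=M1/2=429/43, d=(M2−M1)/(6·1)=-328/43, b=Δ1−h1·(2M1+M2)/6=200/43
seg 2: a=3, c=M2/2=-555/43, d=(M3−M2)/(6·1)=266/43, b=Δ2−h2·(2M2+M3)/6=74/43
seg 3: a=-2, c=M3/2=243/43, d=(M4−M3)/(6·2)=-81/86, b=Δ3−h3·(2M3+M4)/6=-238/43
t_q=7/2 → seg 3, τ=1/2; S=-2+-238/43·τ+243/43·τ²+-81/86·τ³=-2389/688

  seg 0: a=-2 b=-229/43 c=0 d=143/43
  seg 1: a=-4 b=200/43 c=429/43 d=-328/43
  seg 2: a=3 b=74/43 c=-555/43 d=266/43
  seg 3: a=-2 b=-238/43 c=243/43 d=-81/86
S(7/2) = -2389/688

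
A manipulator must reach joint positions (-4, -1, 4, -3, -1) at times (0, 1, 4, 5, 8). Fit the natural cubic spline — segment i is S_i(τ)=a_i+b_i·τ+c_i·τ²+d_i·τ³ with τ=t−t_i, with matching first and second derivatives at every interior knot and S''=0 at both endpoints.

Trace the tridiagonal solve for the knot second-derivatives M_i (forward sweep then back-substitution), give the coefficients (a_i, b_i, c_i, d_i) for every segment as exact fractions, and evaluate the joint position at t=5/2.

  seg 0: a=-4 b=383/144 c=0 d=49/144
  seg 1: a=-1 b=265/72 c=49/48 d=-731/1296
  seg 2: a=4 b=-781/144 c=-73/18 d=119/48
  seg 3: a=-3 b=-439/72 c=487/144 d=-487/1296
S(5/2) = 629/128

Δ: Δ0=3, Δ1=5/3, Δ2=-7, Δ3=2/3
row 1: diag=8, rhs=-8; c'=3/8, d'=-1
row 2: denom=8−3·3/8=55/8; d'=(-52−3·-1)/(55/8)=-392/55
row 3: denom=8−1·8/55=432/55; d'=(46−1·-392/55)/(432/55)=487/72
back: M3=487/72
back: M2=-392/55−8/55·487/72=-73/9
back: M1=-1−3/8·-73/9=49/24
M: M0=0, M1=49/24, M2=-73/9, M3=487/72, M4=0
seg 0: a=-4, c=M0/2=0, d=(M1−M0)/(6·1)=49/144, b=Δ0−h0·(2M0+M1)/6=383/144
seg 1: a=-1, c=M1/2=49/48, d=(M2−M1)/(6·3)=-731/1296, b=Δ1−h1·(2M1+M2)/6=265/72
seg 2: a=4, c=M2/2=-73/18, d=(M3−M2)/(6·1)=119/48, b=Δ2−h2·(2M2+M3)/6=-781/144
seg 3: a=-3, c=M3/2=487/144, d=(M4−M3)/(6·3)=-487/1296, b=Δ3−h3·(2M3+M4)/6=-439/72
t_q=5/2 → seg 1, τ=3/2; S=-1+265/72·τ+49/48·τ²+-731/1296·τ³=629/128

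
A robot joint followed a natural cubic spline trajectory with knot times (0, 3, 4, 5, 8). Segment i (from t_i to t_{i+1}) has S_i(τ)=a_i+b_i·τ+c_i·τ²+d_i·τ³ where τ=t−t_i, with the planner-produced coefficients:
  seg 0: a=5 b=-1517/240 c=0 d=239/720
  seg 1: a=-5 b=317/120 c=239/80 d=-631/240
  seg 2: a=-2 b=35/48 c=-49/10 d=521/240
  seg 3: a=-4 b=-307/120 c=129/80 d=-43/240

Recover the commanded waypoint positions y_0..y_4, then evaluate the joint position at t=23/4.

y_0 = S_0(0) = a_0 = 5
y_1 = S_1(0) = a_1 = -5
y_2 = S_2(0) = a_2 = -2
y_3 = S_3(0) = a_3 = -4
y_4 = S_3(3) = -2
t_q=23/4 is in segment 3 (τ=3/4); S_3(τ)=-26047/5120

y_0=5 y_1=-5 y_2=-2 y_3=-4 y_4=-2
S(23/4) = -26047/5120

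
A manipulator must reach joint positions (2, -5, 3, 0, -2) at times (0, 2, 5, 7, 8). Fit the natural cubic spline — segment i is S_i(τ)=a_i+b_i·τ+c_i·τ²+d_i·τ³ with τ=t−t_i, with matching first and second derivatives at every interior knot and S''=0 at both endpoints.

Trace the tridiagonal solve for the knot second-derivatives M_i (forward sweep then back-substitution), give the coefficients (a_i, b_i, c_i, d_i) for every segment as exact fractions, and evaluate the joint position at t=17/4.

Δ: Δ0=-7/2, Δ1=8/3, Δ2=-3/2, Δ3=-2
row 1: diag=10, rhs=37; c'=3/10, d'=37/10
row 2: denom=10−3·3/10=91/10; d'=(-25−3·37/10)/(91/10)=-361/91
row 3: denom=6−2·20/91=506/91; d'=(-3−2·-361/91)/(506/91)=449/506
back: M3=449/506
back: M2=-361/91−20/91·449/506=-1053/253
back: M1=37/10−3/10·-1053/253=1252/253
M: M0=0, M1=1252/253, M2=-1053/253, M3=449/506, M4=0
seg 0: a=2, c=M0/2=0, d=(M1−M0)/(6·2)=313/759, b=Δ0−h0·(2M0+M1)/6=-7817/1518
seg 1: a=-5, c=M1/2=626/253, d=(M2−M1)/(6·3)=-2305/4554, b=Δ1−h1·(2M1+M2)/6=-305/1518
seg 2: a=3, c=M2/2=-1053/506, d=(M3−M2)/(6·2)=2555/6072, b=Δ2−h2·(2M2+M3)/6=743/759
seg 3: a=0, c=M3/2=449/1012, d=(M4−M3)/(6·1)=-449/3036, b=Δ3−h3·(2M3+M4)/6=-3485/1518
t_q=17/4 → seg 1, τ=9/4; S=-5+-305/1518·τ+626/253·τ²+-2305/4554·τ³=3853/2944

  seg 0: a=2 b=-7817/1518 c=0 d=313/759
  seg 1: a=-5 b=-305/1518 c=626/253 d=-2305/4554
  seg 2: a=3 b=743/759 c=-1053/506 d=2555/6072
  seg 3: a=0 b=-3485/1518 c=449/1012 d=-449/3036
S(17/4) = 3853/2944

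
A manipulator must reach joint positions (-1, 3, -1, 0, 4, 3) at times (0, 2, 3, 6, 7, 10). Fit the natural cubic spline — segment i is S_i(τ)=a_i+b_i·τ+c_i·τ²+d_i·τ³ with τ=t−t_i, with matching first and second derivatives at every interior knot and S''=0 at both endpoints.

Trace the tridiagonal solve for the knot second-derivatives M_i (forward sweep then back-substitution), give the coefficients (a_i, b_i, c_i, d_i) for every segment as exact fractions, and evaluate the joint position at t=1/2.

  seg 0: a=-1 b=10586/2529 c=0 d=-1382/2529
  seg 1: a=3 b=-5998/2529 c=-2764/843 d=4174/2529
  seg 2: a=-1 b=-10060/2529 c=470/281 d=-1787/22761
  seg 3: a=0 b=9959/2529 c=2443/2529 d=-254/281
  seg 4: a=4 b=7987/2529 c=-4415/2529 d=4415/22761
S(1/2) = 3455/3372

Δ: Δ0=2, Δ1=-4, Δ2=1/3, Δ3=4, Δ4=-1/3
row 1: diag=6, rhs=-36; c'=1/6, d'=-6
row 2: denom=8−1·1/6=47/6; d'=(26−1·-6)/(47/6)=192/47
row 3: denom=8−3·18/47=322/47; d'=(22−3·192/47)/(322/47)=229/161
row 4: denom=8−1·47/322=2529/322; d'=(-26−1·229/161)/(2529/322)=-8830/2529
back: M4=-8830/2529
back: M3=229/161−47/322·-8830/2529=4886/2529
back: M2=192/47−18/47·4886/2529=940/281
back: M1=-6−1/6·940/281=-5528/843
M: M0=0, M1=-5528/843, M2=940/281, M3=4886/2529, M4=-8830/2529, M5=0
seg 0: a=-1, c=M0/2=0, d=(M1−M0)/(6·2)=-1382/2529, b=Δ0−h0·(2M0+M1)/6=10586/2529
seg 1: a=3, c=M1/2=-2764/843, d=(M2−M1)/(6·1)=4174/2529, b=Δ1−h1·(2M1+M2)/6=-5998/2529
seg 2: a=-1, c=M2/2=470/281, d=(M3−M2)/(6·3)=-1787/22761, b=Δ2−h2·(2M2+M3)/6=-10060/2529
seg 3: a=0, c=M3/2=2443/2529, d=(M4−M3)/(6·1)=-254/281, b=Δ3−h3·(2M3+M4)/6=9959/2529
seg 4: a=4, c=M4/2=-4415/2529, d=(M5−M4)/(6·3)=4415/22761, b=Δ4−h4·(2M4+M5)/6=7987/2529
t_q=1/2 → seg 0, τ=1/2; S=-1+10586/2529·τ+0·τ²+-1382/2529·τ³=3455/3372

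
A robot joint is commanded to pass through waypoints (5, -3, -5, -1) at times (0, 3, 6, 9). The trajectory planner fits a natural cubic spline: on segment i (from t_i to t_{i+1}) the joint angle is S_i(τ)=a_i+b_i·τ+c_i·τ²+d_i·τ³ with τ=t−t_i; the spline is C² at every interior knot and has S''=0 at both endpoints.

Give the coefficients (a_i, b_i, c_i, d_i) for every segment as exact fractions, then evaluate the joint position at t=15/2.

  seg 0: a=5 b=-46/15 c=0 d=2/45
  seg 1: a=-3 b=-28/15 c=2/5 d=0
  seg 2: a=-5 b=8/15 c=2/5 d=-2/45
S(15/2) = -69/20

Δ: Δ0=-8/3, Δ1=-2/3, Δ2=4/3
row 1: diag=12, rhs=12; c'=1/4, d'=1
row 2: denom=12−3·1/4=45/4; d'=(12−3·1)/(45/4)=4/5
back: M2=4/5
back: M1=1−1/4·4/5=4/5
M: M0=0, M1=4/5, M2=4/5, M3=0
seg 0: a=5, c=M0/2=0, d=(M1−M0)/(6·3)=2/45, b=Δ0−h0·(2M0+M1)/6=-46/15
seg 1: a=-3, c=M1/2=2/5, d=(M2−M1)/(6·3)=0, b=Δ1−h1·(2M1+M2)/6=-28/15
seg 2: a=-5, c=M2/2=2/5, d=(M3−M2)/(6·3)=-2/45, b=Δ2−h2·(2M2+M3)/6=8/15
t_q=15/2 → seg 2, τ=3/2; S=-5+8/15·τ+2/5·τ²+-2/45·τ³=-69/20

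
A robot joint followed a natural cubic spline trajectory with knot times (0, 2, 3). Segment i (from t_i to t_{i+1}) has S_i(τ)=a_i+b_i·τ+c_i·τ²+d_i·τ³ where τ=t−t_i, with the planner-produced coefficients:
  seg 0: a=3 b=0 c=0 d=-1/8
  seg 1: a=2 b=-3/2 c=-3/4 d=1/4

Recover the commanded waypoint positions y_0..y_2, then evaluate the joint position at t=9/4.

y_0=3 y_1=2 y_2=0
S(9/4) = 405/256

y_0 = S_0(0) = a_0 = 3
y_1 = S_1(0) = a_1 = 2
y_2 = S_1(1) = 0
t_q=9/4 is in segment 1 (τ=1/4); S_1(τ)=405/256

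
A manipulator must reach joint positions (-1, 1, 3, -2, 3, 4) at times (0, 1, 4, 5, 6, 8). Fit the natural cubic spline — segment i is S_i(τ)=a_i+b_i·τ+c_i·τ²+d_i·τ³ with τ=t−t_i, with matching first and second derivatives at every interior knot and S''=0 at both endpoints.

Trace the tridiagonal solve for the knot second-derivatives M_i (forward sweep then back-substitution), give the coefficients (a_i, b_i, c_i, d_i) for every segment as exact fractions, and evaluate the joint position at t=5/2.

  seg 0: a=-1 b=12521/7302 c=0 d=2083/7302
  seg 1: a=1 b=9385/3651 c=2083/2434 d=-10883/21906
  seg 2: a=3 b=-41683/7302 c=-4400/1217 d=31573/7302
  seg 3: a=-2 b=118/3651 c=22773/2434 d=-32045/7302
  seg 4: a=3 b=40739/7302 c=-4636/1217 d=2318/3651
S(5/2) = 99397/19472

Δ: Δ0=2, Δ1=2/3, Δ2=-5, Δ3=5, Δ4=1/2
row 1: diag=8, rhs=-8; c'=3/8, d'=-1
row 2: denom=8−3·3/8=55/8; d'=(-34−3·-1)/(55/8)=-248/55
row 3: denom=4−1·8/55=212/55; d'=(60−1·-248/55)/(212/55)=887/53
row 4: denom=6−1·55/212=1217/212; d'=(-27−1·887/53)/(1217/212)=-9272/1217
back: M4=-9272/1217
back: M3=887/53−55/212·-9272/1217=22773/1217
back: M2=-248/55−8/55·22773/1217=-8800/1217
back: M1=-1−3/8·-8800/1217=2083/1217
M: M0=0, M1=2083/1217, M2=-8800/1217, M3=22773/1217, M4=-9272/1217, M5=0
seg 0: a=-1, c=M0/2=0, d=(M1−M0)/(6·1)=2083/7302, b=Δ0−h0·(2M0+M1)/6=12521/7302
seg 1: a=1, c=M1/2=2083/2434, d=(M2−M1)/(6·3)=-10883/21906, b=Δ1−h1·(2M1+M2)/6=9385/3651
seg 2: a=3, c=M2/2=-4400/1217, d=(M3−M2)/(6·1)=31573/7302, b=Δ2−h2·(2M2+M3)/6=-41683/7302
seg 3: a=-2, c=M3/2=22773/2434, d=(M4−M3)/(6·1)=-32045/7302, b=Δ3−h3·(2M3+M4)/6=118/3651
seg 4: a=3, c=M4/2=-4636/1217, d=(M5−M4)/(6·2)=2318/3651, b=Δ4−h4·(2M4+M5)/6=40739/7302
t_q=5/2 → seg 1, τ=3/2; S=1+9385/3651·τ+2083/2434·τ²+-10883/21906·τ³=99397/19472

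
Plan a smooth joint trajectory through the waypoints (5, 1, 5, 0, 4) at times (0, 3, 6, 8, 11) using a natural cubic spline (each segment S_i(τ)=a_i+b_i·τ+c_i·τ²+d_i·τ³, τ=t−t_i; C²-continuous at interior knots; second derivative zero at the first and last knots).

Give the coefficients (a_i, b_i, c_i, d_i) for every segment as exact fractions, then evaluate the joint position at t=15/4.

  seg 0: a=5 b=-433/177 c=0 d=197/1593
  seg 1: a=1 b=158/177 c=197/177 d=-19/59
  seg 2: a=5 b=-199/177 c=-316/177 d=259/472
  seg 3: a=0 b=-595/354 c=1067/708 d=-1067/6372
S(15/4) = 8155/3776

Δ: Δ0=-4/3, Δ1=4/3, Δ2=-5/2, Δ3=4/3
row 1: diag=12, rhs=16; c'=1/4, d'=4/3
row 2: denom=10−3·1/4=37/4; d'=(-23−3·4/3)/(37/4)=-108/37
row 3: denom=10−2·8/37=354/37; d'=(23−2·-108/37)/(354/37)=1067/354
back: M3=1067/354
back: M2=-108/37−8/37·1067/354=-632/177
back: M1=4/3−1/4·-632/177=394/177
M: M0=0, M1=394/177, M2=-632/177, M3=1067/354, M4=0
seg 0: a=5, c=M0/2=0, d=(M1−M0)/(6·3)=197/1593, b=Δ0−h0·(2M0+M1)/6=-433/177
seg 1: a=1, c=M1/2=197/177, d=(M2−M1)/(6·3)=-19/59, b=Δ1−h1·(2M1+M2)/6=158/177
seg 2: a=5, c=M2/2=-316/177, d=(M3−M2)/(6·2)=259/472, b=Δ2−h2·(2M2+M3)/6=-199/177
seg 3: a=0, c=M3/2=1067/708, d=(M4−M3)/(6·3)=-1067/6372, b=Δ3−h3·(2M3+M4)/6=-595/354
t_q=15/4 → seg 1, τ=3/4; S=1+158/177·τ+197/177·τ²+-19/59·τ³=8155/3776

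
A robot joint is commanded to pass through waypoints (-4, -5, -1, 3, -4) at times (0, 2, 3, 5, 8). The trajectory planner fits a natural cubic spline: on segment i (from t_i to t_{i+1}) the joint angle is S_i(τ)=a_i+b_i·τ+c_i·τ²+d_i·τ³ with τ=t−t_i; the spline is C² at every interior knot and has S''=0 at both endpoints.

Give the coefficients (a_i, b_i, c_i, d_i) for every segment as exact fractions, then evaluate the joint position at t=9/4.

Δ: Δ0=-1/2, Δ1=4, Δ2=2, Δ3=-7/3
row 1: diag=6, rhs=27; c'=1/6, d'=9/2
row 2: denom=6−1·1/6=35/6; d'=(-12−1·9/2)/(35/6)=-99/35
row 3: denom=10−2·12/35=326/35; d'=(-26−2·-99/35)/(326/35)=-356/163
back: M3=-356/163
back: M2=-99/35−12/35·-356/163=-339/163
back: M1=9/2−1/6·-339/163=790/163
M: M0=0, M1=790/163, M2=-339/163, M3=-356/163, M4=0
seg 0: a=-4, c=M0/2=0, d=(M1−M0)/(6·2)=395/978, b=Δ0−h0·(2M0+M1)/6=-2069/978
seg 1: a=-5, c=M1/2=395/163, d=(M2−M1)/(6·1)=-1129/978, b=Δ1−h1·(2M1+M2)/6=2671/978
seg 2: a=-1, c=M2/2=-339/326, d=(M3−M2)/(6·2)=-17/1956, b=Δ2−h2·(2M2+M3)/6=2012/489
seg 3: a=3, c=M3/2=-178/163, d=(M4−M3)/(6·3)=178/1467, b=Δ3−h3·(2M3+M4)/6=-73/489
t_q=9/4 → seg 1, τ=1/4; S=-5+2671/978·τ+395/163·τ²+-1129/978·τ³=-87291/20864

  seg 0: a=-4 b=-2069/978 c=0 d=395/978
  seg 1: a=-5 b=2671/978 c=395/163 d=-1129/978
  seg 2: a=-1 b=2012/489 c=-339/326 d=-17/1956
  seg 3: a=3 b=-73/489 c=-178/163 d=178/1467
S(9/4) = -87291/20864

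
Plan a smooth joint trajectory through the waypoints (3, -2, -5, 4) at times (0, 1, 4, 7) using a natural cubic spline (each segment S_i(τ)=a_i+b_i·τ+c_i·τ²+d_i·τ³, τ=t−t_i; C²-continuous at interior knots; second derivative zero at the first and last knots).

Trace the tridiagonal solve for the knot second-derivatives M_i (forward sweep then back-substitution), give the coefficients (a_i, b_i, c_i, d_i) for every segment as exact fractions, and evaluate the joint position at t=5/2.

Δ: Δ0=-5, Δ1=-1, Δ2=3
row 1: diag=8, rhs=24; c'=3/8, d'=3
row 2: denom=12−3·3/8=87/8; d'=(24−3·3)/(87/8)=40/29
back: M2=40/29
back: M1=3−3/8·40/29=72/29
M: M0=0, M1=72/29, M2=40/29, M3=0
seg 0: a=3, c=M0/2=0, d=(M1−M0)/(6·1)=12/29, b=Δ0−h0·(2M0+M1)/6=-157/29
seg 1: a=-2, c=M1/2=36/29, d=(M2−M1)/(6·3)=-16/261, b=Δ1−h1·(2M1+M2)/6=-121/29
seg 2: a=-5, c=M2/2=20/29, d=(M3−M2)/(6·3)=-20/261, b=Δ2−h2·(2M2+M3)/6=47/29
t_q=5/2 → seg 1, τ=3/2; S=-2+-121/29·τ+36/29·τ²+-16/261·τ³=-329/58

  seg 0: a=3 b=-157/29 c=0 d=12/29
  seg 1: a=-2 b=-121/29 c=36/29 d=-16/261
  seg 2: a=-5 b=47/29 c=20/29 d=-20/261
S(5/2) = -329/58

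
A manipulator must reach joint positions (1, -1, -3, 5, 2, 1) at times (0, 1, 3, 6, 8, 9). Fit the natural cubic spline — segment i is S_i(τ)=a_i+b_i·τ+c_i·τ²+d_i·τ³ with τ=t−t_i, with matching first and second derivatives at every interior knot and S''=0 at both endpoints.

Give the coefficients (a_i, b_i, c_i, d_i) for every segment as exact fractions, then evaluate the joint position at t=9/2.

Δ: Δ0=-2, Δ1=-1, Δ2=8/3, Δ3=-3/2, Δ4=-1
row 1: diag=6, rhs=6; c'=1/3, d'=1
row 2: denom=10−2·1/3=28/3; d'=(22−2·1)/(28/3)=15/7
row 3: denom=10−3·9/28=253/28; d'=(-25−3·15/7)/(253/28)=-80/23
row 4: denom=6−2·56/253=1406/253; d'=(3−2·-80/23)/(1406/253)=2519/1406
back: M4=2519/1406
back: M3=-80/23−56/253·2519/1406=-2724/703
back: M2=15/7−9/28·-2724/703=2382/703
back: M1=1−1/3·2382/703=-91/703
M: M0=0, M1=-91/703, M2=2382/703, M3=-2724/703, M4=2519/1406, M5=0
seg 0: a=1, c=M0/2=0, d=(M1−M0)/(6·1)=-91/4218, b=Δ0−h0·(2M0+M1)/6=-8345/4218
seg 1: a=-1, c=M1/2=-91/1406, d=(M2−M1)/(6·2)=2473/8436, b=Δ1−h1·(2M1+M2)/6=-4309/2109
seg 2: a=-3, c=M2/2=1191/703, d=(M3−M2)/(6·3)=-23/57, b=Δ2−h2·(2M2+M3)/6=2564/2109
seg 3: a=5, c=M3/2=-1362/703, d=(M4−M3)/(6·2)=7967/16872, b=Δ3−h3·(2M3+M4)/6=1025/2109
seg 4: a=2, c=M4/2=2519/2812, d=(M5−M4)/(6·1)=-2519/8436, b=Δ4−h4·(2M4+M5)/6=-6737/4218
t_q=9/2 → seg 2, τ=3/2; S=-3+2564/2109·τ+1191/703·τ²+-23/57·τ³=377/296

  seg 0: a=1 b=-8345/4218 c=0 d=-91/4218
  seg 1: a=-1 b=-4309/2109 c=-91/1406 d=2473/8436
  seg 2: a=-3 b=2564/2109 c=1191/703 d=-23/57
  seg 3: a=5 b=1025/2109 c=-1362/703 d=7967/16872
  seg 4: a=2 b=-6737/4218 c=2519/2812 d=-2519/8436
S(9/2) = 377/296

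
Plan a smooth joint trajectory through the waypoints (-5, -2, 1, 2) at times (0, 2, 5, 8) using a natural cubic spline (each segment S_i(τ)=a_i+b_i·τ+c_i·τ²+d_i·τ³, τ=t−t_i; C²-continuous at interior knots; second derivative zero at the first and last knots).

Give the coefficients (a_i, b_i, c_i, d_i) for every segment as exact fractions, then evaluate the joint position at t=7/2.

  seg 0: a=-5 b=349/222 c=0 d=-2/111
  seg 1: a=-2 b=301/222 c=-4/37 d=-7/1998
  seg 2: a=1 b=68/111 c=-31/222 d=31/1998
S(7/2) = -131/592

Δ: Δ0=3/2, Δ1=1, Δ2=1/3
row 1: diag=10, rhs=-3; c'=3/10, d'=-3/10
row 2: denom=12−3·3/10=111/10; d'=(-4−3·-3/10)/(111/10)=-31/111
back: M2=-31/111
back: M1=-3/10−3/10·-31/111=-8/37
M: M0=0, M1=-8/37, M2=-31/111, M3=0
seg 0: a=-5, c=M0/2=0, d=(M1−M0)/(6·2)=-2/111, b=Δ0−h0·(2M0+M1)/6=349/222
seg 1: a=-2, c=M1/2=-4/37, d=(M2−M1)/(6·3)=-7/1998, b=Δ1−h1·(2M1+M2)/6=301/222
seg 2: a=1, c=M2/2=-31/222, d=(M3−M2)/(6·3)=31/1998, b=Δ2−h2·(2M2+M3)/6=68/111
t_q=7/2 → seg 1, τ=3/2; S=-2+301/222·τ+-4/37·τ²+-7/1998·τ³=-131/592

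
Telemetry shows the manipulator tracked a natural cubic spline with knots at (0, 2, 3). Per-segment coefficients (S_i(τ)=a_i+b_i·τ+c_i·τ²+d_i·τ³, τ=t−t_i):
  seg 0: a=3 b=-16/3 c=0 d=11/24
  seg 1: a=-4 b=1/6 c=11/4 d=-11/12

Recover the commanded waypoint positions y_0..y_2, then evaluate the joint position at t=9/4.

y_0=3 y_1=-4 y_2=-2
S(9/4) = -973/256

y_0 = S_0(0) = a_0 = 3
y_1 = S_1(0) = a_1 = -4
y_2 = S_1(1) = -2
t_q=9/4 is in segment 1 (τ=1/4); S_1(τ)=-973/256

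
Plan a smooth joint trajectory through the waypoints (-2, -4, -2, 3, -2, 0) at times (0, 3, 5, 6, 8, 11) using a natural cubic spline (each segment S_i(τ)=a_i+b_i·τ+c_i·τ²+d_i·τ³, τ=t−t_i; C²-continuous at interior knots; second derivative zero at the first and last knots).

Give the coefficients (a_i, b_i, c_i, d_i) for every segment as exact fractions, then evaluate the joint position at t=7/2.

  seg 0: a=-2 b=-911/1518 c=0 d=-101/13662
  seg 1: a=-4 b=-607/759 c=-101/1518 d=489/1012
  seg 2: a=-2 b=3592/759 c=2150/759 d=-59/23
  seg 3: a=3 b=2051/759 c=-3691/759 d=2289/2024
  seg 4: a=-2 b=-4825/1518 c=5837/3036 d=-5837/27324
S(7/2) = -35267/8096

Δ: Δ0=-2/3, Δ1=1, Δ2=5, Δ3=-5/2, Δ4=2/3
row 1: diag=10, rhs=10; c'=1/5, d'=1
row 2: denom=6−2·1/5=28/5; d'=(24−2·1)/(28/5)=55/14
row 3: denom=6−1·5/28=163/28; d'=(-45−1·55/14)/(163/28)=-1370/163
row 4: denom=10−2·56/163=1518/163; d'=(19−2·-1370/163)/(1518/163)=5837/1518
back: M4=5837/1518
back: M3=-1370/163−56/163·5837/1518=-7382/759
back: M2=55/14−5/28·-7382/759=4300/759
back: M1=1−1/5·4300/759=-101/759
M: M0=0, M1=-101/759, M2=4300/759, M3=-7382/759, M4=5837/1518, M5=0
seg 0: a=-2, c=M0/2=0, d=(M1−M0)/(6·3)=-101/13662, b=Δ0−h0·(2M0+M1)/6=-911/1518
seg 1: a=-4, c=M1/2=-101/1518, d=(M2−M1)/(6·2)=489/1012, b=Δ1−h1·(2M1+M2)/6=-607/759
seg 2: a=-2, c=M2/2=2150/759, d=(M3−M2)/(6·1)=-59/23, b=Δ2−h2·(2M2+M3)/6=3592/759
seg 3: a=3, c=M3/2=-3691/759, d=(M4−M3)/(6·2)=2289/2024, b=Δ3−h3·(2M3+M4)/6=2051/759
seg 4: a=-2, c=M4/2=5837/3036, d=(M5−M4)/(6·3)=-5837/27324, b=Δ4−h4·(2M4+M5)/6=-4825/1518
t_q=7/2 → seg 1, τ=1/2; S=-4+-607/759·τ+-101/1518·τ²+489/1012·τ³=-35267/8096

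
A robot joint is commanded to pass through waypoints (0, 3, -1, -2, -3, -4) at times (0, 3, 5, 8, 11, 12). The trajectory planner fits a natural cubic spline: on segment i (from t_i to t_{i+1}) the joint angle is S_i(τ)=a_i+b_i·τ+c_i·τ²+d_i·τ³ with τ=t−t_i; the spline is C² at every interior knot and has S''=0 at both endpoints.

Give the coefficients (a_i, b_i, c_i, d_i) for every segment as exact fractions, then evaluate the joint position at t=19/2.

  seg 0: a=0 b=326/159 c=0 d=-167/1431
  seg 1: a=3 b=-175/159 c=-167/159 d=191/636
  seg 2: a=-1 b=-90/53 c=239/318 d=-283/2862
  seg 3: a=-2 b=15/106 c=-22/159 d=-19/2862
  seg 4: a=-3 b=-46/53 c=-21/106 d=7/106
S(19/2) = -1799/848

Δ: Δ0=1, Δ1=-2, Δ2=-1/3, Δ3=-1/3, Δ4=-1
row 1: diag=10, rhs=-18; c'=1/5, d'=-9/5
row 2: denom=10−2·1/5=48/5; d'=(10−2·-9/5)/(48/5)=17/12
row 3: denom=12−3·5/16=177/16; d'=(0−3·17/12)/(177/16)=-68/177
row 4: denom=8−3·16/59=424/59; d'=(-4−3·-68/177)/(424/59)=-21/53
back: M4=-21/53
back: M3=-68/177−16/59·-21/53=-44/159
back: M2=17/12−5/16·-44/159=239/159
back: M1=-9/5−1/5·239/159=-334/159
M: M0=0, M1=-334/159, M2=239/159, M3=-44/159, M4=-21/53, M5=0
seg 0: a=0, c=M0/2=0, d=(M1−M0)/(6·3)=-167/1431, b=Δ0−h0·(2M0+M1)/6=326/159
seg 1: a=3, c=M1/2=-167/159, d=(M2−M1)/(6·2)=191/636, b=Δ1−h1·(2M1+M2)/6=-175/159
seg 2: a=-1, c=M2/2=239/318, d=(M3−M2)/(6·3)=-283/2862, b=Δ2−h2·(2M2+M3)/6=-90/53
seg 3: a=-2, c=M3/2=-22/159, d=(M4−M3)/(6·3)=-19/2862, b=Δ3−h3·(2M3+M4)/6=15/106
seg 4: a=-3, c=M4/2=-21/106, d=(M5−M4)/(6·1)=7/106, b=Δ4−h4·(2M4+M5)/6=-46/53
t_q=19/2 → seg 3, τ=3/2; S=-2+15/106·τ+-22/159·τ²+-19/2862·τ³=-1799/848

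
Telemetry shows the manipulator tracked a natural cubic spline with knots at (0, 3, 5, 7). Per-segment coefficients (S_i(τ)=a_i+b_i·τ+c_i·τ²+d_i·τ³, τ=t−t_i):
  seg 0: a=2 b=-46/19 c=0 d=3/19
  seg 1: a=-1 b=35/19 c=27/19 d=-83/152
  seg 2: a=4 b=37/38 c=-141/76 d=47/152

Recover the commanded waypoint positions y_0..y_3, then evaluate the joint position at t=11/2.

y_0 = S_0(0) = a_0 = 2
y_1 = S_1(0) = a_1 = -1
y_2 = S_2(0) = a_2 = 4
y_3 = S_2(2) = 1
t_q=11/2 is in segment 2 (τ=1/2); S_2(τ)=4939/1216

y_0=2 y_1=-1 y_2=4 y_3=1
S(11/2) = 4939/1216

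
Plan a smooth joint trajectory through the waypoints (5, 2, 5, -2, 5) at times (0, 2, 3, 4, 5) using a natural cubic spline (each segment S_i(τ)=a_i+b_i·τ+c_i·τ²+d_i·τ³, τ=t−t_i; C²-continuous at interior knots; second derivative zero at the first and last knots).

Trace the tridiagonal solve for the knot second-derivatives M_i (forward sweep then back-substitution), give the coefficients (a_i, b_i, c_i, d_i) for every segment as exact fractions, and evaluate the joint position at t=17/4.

Δ: Δ0=-3/2, Δ1=3, Δ2=-7, Δ3=7
row 1: diag=6, rhs=27; c'=1/6, d'=9/2
row 2: denom=4−1·1/6=23/6; d'=(-60−1·9/2)/(23/6)=-387/23
row 3: denom=4−1·6/23=86/23; d'=(84−1·-387/23)/(86/23)=2319/86
back: M3=2319/86
back: M2=-387/23−6/23·2319/86=-1026/43
back: M1=9/2−1/6·-1026/43=729/86
M: M0=0, M1=729/86, M2=-1026/43, M3=2319/86, M4=0
seg 0: a=5, c=M0/2=0, d=(M1−M0)/(6·2)=243/344, b=Δ0−h0·(2M0+M1)/6=-186/43
seg 1: a=2, c=M1/2=729/172, d=(M2−M1)/(6·1)=-927/172, b=Δ1−h1·(2M1+M2)/6=357/86
seg 2: a=5, c=M2/2=-513/43, d=(M3−M2)/(6·1)=1457/172, b=Δ2−h2·(2M2+M3)/6=-609/172
seg 3: a=-2, c=M3/2=2319/172, d=(M4−M3)/(6·1)=-773/172, b=Δ3−h3·(2M3+M4)/6=-171/86
t_q=17/4 → seg 3, τ=1/4; S=-2+-171/86·τ+2319/172·τ²+-773/172·τ³=-18985/11008

  seg 0: a=5 b=-186/43 c=0 d=243/344
  seg 1: a=2 b=357/86 c=729/172 d=-927/172
  seg 2: a=5 b=-609/172 c=-513/43 d=1457/172
  seg 3: a=-2 b=-171/86 c=2319/172 d=-773/172
S(17/4) = -18985/11008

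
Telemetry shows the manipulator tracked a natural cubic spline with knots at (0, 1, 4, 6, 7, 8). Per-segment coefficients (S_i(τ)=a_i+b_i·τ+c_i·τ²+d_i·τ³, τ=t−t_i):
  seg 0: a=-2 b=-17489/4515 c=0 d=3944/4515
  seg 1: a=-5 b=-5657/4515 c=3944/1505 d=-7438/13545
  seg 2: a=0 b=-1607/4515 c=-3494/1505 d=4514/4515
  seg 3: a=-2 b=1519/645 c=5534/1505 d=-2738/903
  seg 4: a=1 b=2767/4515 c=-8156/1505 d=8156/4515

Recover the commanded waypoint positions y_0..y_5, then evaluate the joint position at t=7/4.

y_0 = S_0(0) = a_0 = -2
y_1 = S_1(0) = a_1 = -5
y_2 = S_2(0) = a_2 = 0
y_3 = S_3(0) = a_3 = -2
y_4 = S_4(0) = a_4 = 1
y_5 = S_4(1) = -2
t_q=7/4 is in segment 1 (τ=3/4); S_1(τ)=-226221/48160

y_0=-2 y_1=-5 y_2=0 y_3=-2 y_4=1 y_5=-2
S(7/4) = -226221/48160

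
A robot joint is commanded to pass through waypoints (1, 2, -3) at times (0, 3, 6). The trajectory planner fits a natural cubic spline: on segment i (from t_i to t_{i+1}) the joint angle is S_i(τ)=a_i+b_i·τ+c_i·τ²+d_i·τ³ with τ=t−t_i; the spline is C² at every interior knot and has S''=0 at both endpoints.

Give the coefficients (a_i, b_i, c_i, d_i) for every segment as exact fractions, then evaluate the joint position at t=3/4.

Δ: Δ0=1/3, Δ1=-5/3
row 1: diag=12, rhs=-12; c'=1/4, d'=-1
back: M1=-1
M: M0=0, M1=-1, M2=0
seg 0: a=1, c=M0/2=0, d=(M1−M0)/(6·3)=-1/18, b=Δ0−h0·(2M0+M1)/6=5/6
seg 1: a=2, c=M1/2=-1/2, d=(M2−M1)/(6·3)=1/18, b=Δ1−h1·(2M1+M2)/6=-2/3
t_q=3/4 → seg 0, τ=3/4; S=1+5/6·τ+0·τ²+-1/18·τ³=205/128

  seg 0: a=1 b=5/6 c=0 d=-1/18
  seg 1: a=2 b=-2/3 c=-1/2 d=1/18
S(3/4) = 205/128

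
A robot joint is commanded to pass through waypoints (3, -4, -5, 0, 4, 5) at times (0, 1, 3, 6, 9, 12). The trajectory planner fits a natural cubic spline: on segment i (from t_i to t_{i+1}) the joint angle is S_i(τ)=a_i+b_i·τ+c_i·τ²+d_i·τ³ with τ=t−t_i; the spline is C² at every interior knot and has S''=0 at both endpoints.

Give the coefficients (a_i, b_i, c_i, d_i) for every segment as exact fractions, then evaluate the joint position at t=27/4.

Δ: Δ0=-7, Δ1=-1/2, Δ2=5/3, Δ3=4/3, Δ4=1/3
row 1: diag=6, rhs=39; c'=1/3, d'=13/2
row 2: denom=10−2·1/3=28/3; d'=(13−2·13/2)/(28/3)=0
row 3: denom=12−3·9/28=309/28; d'=(-2−3·0)/(309/28)=-56/309
row 4: denom=12−3·28/103=1152/103; d'=(-6−3·-56/309)/(1152/103)=-281/576
back: M4=-281/576
back: M3=-56/309−28/103·-281/576=-7/144
back: M2=0−9/28·-7/144=1/64
back: M1=13/2−1/3·1/64=1247/192
M: M0=0, M1=1247/192, M2=1/64, M3=-7/144, M4=-281/576, M5=0
seg 0: a=3, c=M0/2=0, d=(M1−M0)/(6·1)=1247/1152, b=Δ0−h0·(2M0+M1)/6=-9311/1152
seg 1: a=-4, c=M1/2=1247/384, d=(M2−M1)/(6·2)=-311/576, b=Δ1−h1·(2M1+M2)/6=-2785/576
seg 2: a=-5, c=M2/2=1/128, d=(M3−M2)/(6·3)=-37/10368, b=Δ2−h2·(2M2+M3)/6=965/576
seg 3: a=0, c=M3/2=-7/288, d=(M4−M3)/(6·3)=-253/10368, b=Δ3−h3·(2M3+M4)/6=1873/1152
seg 4: a=4, c=M4/2=-281/1152, d=(M5−M4)/(6·3)=281/10368, b=Δ4−h4·(2M4+M5)/6=473/576
t_q=27/4 → seg 3, τ=3/4; S=0+1873/1152·τ+-7/288·τ²+-253/10368·τ³=9793/8192

  seg 0: a=3 b=-9311/1152 c=0 d=1247/1152
  seg 1: a=-4 b=-2785/576 c=1247/384 d=-311/576
  seg 2: a=-5 b=965/576 c=1/128 d=-37/10368
  seg 3: a=0 b=1873/1152 c=-7/288 d=-253/10368
  seg 4: a=4 b=473/576 c=-281/1152 d=281/10368
S(27/4) = 9793/8192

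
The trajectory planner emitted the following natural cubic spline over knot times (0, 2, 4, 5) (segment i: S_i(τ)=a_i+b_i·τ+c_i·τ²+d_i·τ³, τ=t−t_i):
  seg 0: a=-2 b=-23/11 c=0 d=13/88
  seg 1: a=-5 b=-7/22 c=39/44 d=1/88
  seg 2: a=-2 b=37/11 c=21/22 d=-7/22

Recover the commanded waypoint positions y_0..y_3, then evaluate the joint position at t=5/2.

y_0 = S_0(0) = a_0 = -2
y_1 = S_1(0) = a_1 = -5
y_2 = S_2(0) = a_2 = -2
y_3 = S_2(1) = 2
t_q=5/2 is in segment 1 (τ=1/2); S_1(τ)=-3475/704

y_0=-2 y_1=-5 y_2=-2 y_3=2
S(5/2) = -3475/704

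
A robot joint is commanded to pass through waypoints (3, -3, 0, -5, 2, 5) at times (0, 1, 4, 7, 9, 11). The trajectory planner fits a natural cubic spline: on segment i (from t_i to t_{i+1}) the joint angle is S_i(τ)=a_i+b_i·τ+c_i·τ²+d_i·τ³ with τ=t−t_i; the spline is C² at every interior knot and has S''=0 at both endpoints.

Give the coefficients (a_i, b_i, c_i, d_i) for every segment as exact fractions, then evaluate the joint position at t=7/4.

Δ: Δ0=-6, Δ1=1, Δ2=-5/3, Δ3=7/2, Δ4=3/2
row 1: diag=8, rhs=42; c'=3/8, d'=21/4
row 2: denom=12−3·3/8=87/8; d'=(-16−3·21/4)/(87/8)=-254/87
row 3: denom=10−3·8/29=266/29; d'=(31−3·-254/87)/(266/29)=1153/266
row 4: denom=8−2·29/133=1006/133; d'=(-12−2·1153/266)/(1006/133)=-2749/1006
back: M4=-2749/1006
back: M3=1153/266−29/133·-2749/1006=2480/503
back: M2=-254/87−8/29·2480/503=-6458/1509
back: M1=21/4−3/8·-6458/1509=3448/503
M: M0=0, M1=3448/503, M2=-6458/1509, M3=2480/503, M4=-2749/1006, M5=0
seg 0: a=3, c=M0/2=0, d=(M1−M0)/(6·1)=1724/1509, b=Δ0−h0·(2M0+M1)/6=-10778/1509
seg 1: a=-3, c=M1/2=1724/503, d=(M2−M1)/(6·3)=-8401/13581, b=Δ1−h1·(2M1+M2)/6=-5606/1509
seg 2: a=0, c=M2/2=-3229/1509, d=(M3−M2)/(6·3)=6949/13581, b=Δ2−h2·(2M2+M3)/6=223/1509
seg 3: a=-5, c=M3/2=1240/503, d=(M4−M3)/(6·2)=-7709/12072, b=Δ3−h3·(2M3+M4)/6=1696/1509
seg 4: a=2, c=M4/2=-2749/2012, d=(M5−M4)/(6·2)=2749/12072, b=Δ4−h4·(2M4+M5)/6=10025/3018
t_q=7/4 → seg 1, τ=3/4; S=-3+-5606/1509·τ+1724/503·τ²+-8401/13581·τ³=-132609/32192

  seg 0: a=3 b=-10778/1509 c=0 d=1724/1509
  seg 1: a=-3 b=-5606/1509 c=1724/503 d=-8401/13581
  seg 2: a=0 b=223/1509 c=-3229/1509 d=6949/13581
  seg 3: a=-5 b=1696/1509 c=1240/503 d=-7709/12072
  seg 4: a=2 b=10025/3018 c=-2749/2012 d=2749/12072
S(7/4) = -132609/32192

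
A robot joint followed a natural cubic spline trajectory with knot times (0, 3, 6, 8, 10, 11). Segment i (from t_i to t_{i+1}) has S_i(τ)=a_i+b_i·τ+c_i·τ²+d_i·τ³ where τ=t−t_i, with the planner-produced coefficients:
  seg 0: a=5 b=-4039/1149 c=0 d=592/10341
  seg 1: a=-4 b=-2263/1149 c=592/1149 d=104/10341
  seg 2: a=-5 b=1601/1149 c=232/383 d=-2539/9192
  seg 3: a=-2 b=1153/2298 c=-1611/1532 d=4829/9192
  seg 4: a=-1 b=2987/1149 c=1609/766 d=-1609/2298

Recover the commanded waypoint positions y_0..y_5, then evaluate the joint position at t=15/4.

y_0=5 y_1=-4 y_2=-5 y_3=-2 y_4=-1 y_5=3
S(15/4) = -15881/3064

y_0 = S_0(0) = a_0 = 5
y_1 = S_1(0) = a_1 = -4
y_2 = S_2(0) = a_2 = -5
y_3 = S_3(0) = a_3 = -2
y_4 = S_4(0) = a_4 = -1
y_5 = S_4(1) = 3
t_q=15/4 is in segment 1 (τ=3/4); S_1(τ)=-15881/3064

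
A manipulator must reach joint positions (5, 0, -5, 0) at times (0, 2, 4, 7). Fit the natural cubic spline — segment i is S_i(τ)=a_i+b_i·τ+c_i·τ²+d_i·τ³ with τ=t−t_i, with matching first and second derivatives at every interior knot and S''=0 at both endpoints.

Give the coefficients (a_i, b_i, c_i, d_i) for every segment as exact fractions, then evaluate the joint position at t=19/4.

Δ: Δ0=-5/2, Δ1=-5/2, Δ2=5/3
row 1: diag=8, rhs=0; c'=1/4, d'=0
row 2: denom=10−2·1/4=19/2; d'=(25−2·0)/(19/2)=50/19
back: M2=50/19
back: M1=0−1/4·50/19=-25/38
M: M0=0, M1=-25/38, M2=50/19, M3=0
seg 0: a=5, c=M0/2=0, d=(M1−M0)/(6·2)=-25/456, b=Δ0−h0·(2M0+M1)/6=-130/57
seg 1: a=0, c=M1/2=-25/76, d=(M2−M1)/(6·2)=125/456, b=Δ1−h1·(2M1+M2)/6=-335/114
seg 2: a=-5, c=M2/2=25/19, d=(M3−M2)/(6·3)=-25/171, b=Δ2−h2·(2M2+M3)/6=-55/57
t_q=19/4 → seg 2, τ=3/4; S=-5+-55/57·τ+25/19·τ²+-25/171·τ³=-6135/1216

  seg 0: a=5 b=-130/57 c=0 d=-25/456
  seg 1: a=0 b=-335/114 c=-25/76 d=125/456
  seg 2: a=-5 b=-55/57 c=25/19 d=-25/171
S(19/4) = -6135/1216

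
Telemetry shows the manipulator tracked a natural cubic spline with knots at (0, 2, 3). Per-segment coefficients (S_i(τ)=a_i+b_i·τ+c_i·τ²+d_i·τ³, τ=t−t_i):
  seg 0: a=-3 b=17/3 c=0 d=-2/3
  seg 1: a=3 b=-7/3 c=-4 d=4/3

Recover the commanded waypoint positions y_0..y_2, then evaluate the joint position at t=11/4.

y_0 = S_0(0) = a_0 = -3
y_1 = S_1(0) = a_1 = 3
y_2 = S_1(1) = -2
t_q=11/4 is in segment 1 (τ=3/4); S_1(τ)=-7/16

y_0=-3 y_1=3 y_2=-2
S(11/4) = -7/16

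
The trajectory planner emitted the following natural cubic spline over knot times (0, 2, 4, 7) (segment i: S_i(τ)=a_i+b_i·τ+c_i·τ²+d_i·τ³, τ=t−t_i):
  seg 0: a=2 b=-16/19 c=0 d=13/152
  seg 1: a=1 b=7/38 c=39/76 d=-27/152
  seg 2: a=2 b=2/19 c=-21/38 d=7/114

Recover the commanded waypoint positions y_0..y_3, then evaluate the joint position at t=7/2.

y_0 = S_0(0) = a_0 = 2
y_1 = S_1(0) = a_1 = 1
y_2 = S_2(0) = a_2 = 2
y_3 = S_2(3) = -1
t_q=7/2 is in segment 1 (τ=3/2); S_1(τ)=2227/1216

y_0=2 y_1=1 y_2=2 y_3=-1
S(7/2) = 2227/1216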